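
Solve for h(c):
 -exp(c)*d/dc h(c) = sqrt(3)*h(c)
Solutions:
 h(c) = C1*exp(sqrt(3)*exp(-c))


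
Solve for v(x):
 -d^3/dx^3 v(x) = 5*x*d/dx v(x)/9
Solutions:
 v(x) = C1 + Integral(C2*airyai(-15^(1/3)*x/3) + C3*airybi(-15^(1/3)*x/3), x)


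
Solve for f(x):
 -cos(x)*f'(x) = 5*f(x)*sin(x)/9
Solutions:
 f(x) = C1*cos(x)^(5/9)


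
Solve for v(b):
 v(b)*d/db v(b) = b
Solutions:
 v(b) = -sqrt(C1 + b^2)
 v(b) = sqrt(C1 + b^2)


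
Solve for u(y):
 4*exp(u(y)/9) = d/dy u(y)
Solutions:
 u(y) = 9*log(-1/(C1 + 4*y)) + 18*log(3)


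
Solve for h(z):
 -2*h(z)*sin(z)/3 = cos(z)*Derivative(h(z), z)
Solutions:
 h(z) = C1*cos(z)^(2/3)


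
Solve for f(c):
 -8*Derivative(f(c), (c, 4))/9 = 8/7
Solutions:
 f(c) = C1 + C2*c + C3*c^2 + C4*c^3 - 3*c^4/56


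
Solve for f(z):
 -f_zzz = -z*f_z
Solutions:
 f(z) = C1 + Integral(C2*airyai(z) + C3*airybi(z), z)


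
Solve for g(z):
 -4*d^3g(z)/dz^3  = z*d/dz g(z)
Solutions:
 g(z) = C1 + Integral(C2*airyai(-2^(1/3)*z/2) + C3*airybi(-2^(1/3)*z/2), z)


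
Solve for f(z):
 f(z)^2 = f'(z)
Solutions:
 f(z) = -1/(C1 + z)


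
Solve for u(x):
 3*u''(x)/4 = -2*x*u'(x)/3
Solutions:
 u(x) = C1 + C2*erf(2*x/3)


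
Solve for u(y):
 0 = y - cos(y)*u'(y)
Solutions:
 u(y) = C1 + Integral(y/cos(y), y)


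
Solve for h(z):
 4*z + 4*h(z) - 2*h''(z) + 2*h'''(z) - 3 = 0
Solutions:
 h(z) = C3*exp(-z) - z + (C1*sin(z) + C2*cos(z))*exp(z) + 3/4


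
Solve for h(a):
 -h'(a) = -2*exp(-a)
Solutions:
 h(a) = C1 - 2*exp(-a)


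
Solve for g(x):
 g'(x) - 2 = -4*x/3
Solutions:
 g(x) = C1 - 2*x^2/3 + 2*x


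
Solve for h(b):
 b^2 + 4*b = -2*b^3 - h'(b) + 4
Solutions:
 h(b) = C1 - b^4/2 - b^3/3 - 2*b^2 + 4*b


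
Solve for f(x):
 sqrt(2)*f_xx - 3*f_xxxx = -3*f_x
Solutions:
 f(x) = C1 + C2*exp(-x*(2*2^(5/6)/(sqrt(729 - 8*sqrt(2)) + 27)^(1/3) + 2^(2/3)*(sqrt(729 - 8*sqrt(2)) + 27)^(1/3))/12)*sin(sqrt(3)*x*(-2*2^(5/6)/(sqrt(729 - 8*sqrt(2)) + 27)^(1/3) + 2^(2/3)*(sqrt(729 - 8*sqrt(2)) + 27)^(1/3))/12) + C3*exp(-x*(2*2^(5/6)/(sqrt(729 - 8*sqrt(2)) + 27)^(1/3) + 2^(2/3)*(sqrt(729 - 8*sqrt(2)) + 27)^(1/3))/12)*cos(sqrt(3)*x*(-2*2^(5/6)/(sqrt(729 - 8*sqrt(2)) + 27)^(1/3) + 2^(2/3)*(sqrt(729 - 8*sqrt(2)) + 27)^(1/3))/12) + C4*exp(x*(2*2^(5/6)/(sqrt(729 - 8*sqrt(2)) + 27)^(1/3) + 2^(2/3)*(sqrt(729 - 8*sqrt(2)) + 27)^(1/3))/6)


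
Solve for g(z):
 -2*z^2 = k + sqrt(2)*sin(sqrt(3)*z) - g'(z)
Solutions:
 g(z) = C1 + k*z + 2*z^3/3 - sqrt(6)*cos(sqrt(3)*z)/3


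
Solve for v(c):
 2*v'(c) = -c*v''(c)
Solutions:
 v(c) = C1 + C2/c


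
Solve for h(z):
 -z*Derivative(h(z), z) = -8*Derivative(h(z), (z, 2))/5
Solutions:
 h(z) = C1 + C2*erfi(sqrt(5)*z/4)


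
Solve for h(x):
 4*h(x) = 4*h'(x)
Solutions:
 h(x) = C1*exp(x)


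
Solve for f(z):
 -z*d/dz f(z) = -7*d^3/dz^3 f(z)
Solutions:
 f(z) = C1 + Integral(C2*airyai(7^(2/3)*z/7) + C3*airybi(7^(2/3)*z/7), z)


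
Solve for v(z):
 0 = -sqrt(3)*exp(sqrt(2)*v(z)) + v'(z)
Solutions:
 v(z) = sqrt(2)*(2*log(-1/(C1 + sqrt(3)*z)) - log(2))/4


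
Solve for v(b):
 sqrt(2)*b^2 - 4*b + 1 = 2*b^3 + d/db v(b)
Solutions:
 v(b) = C1 - b^4/2 + sqrt(2)*b^3/3 - 2*b^2 + b


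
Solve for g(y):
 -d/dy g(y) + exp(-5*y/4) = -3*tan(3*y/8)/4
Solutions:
 g(y) = C1 + log(tan(3*y/8)^2 + 1) - 4*exp(-5*y/4)/5


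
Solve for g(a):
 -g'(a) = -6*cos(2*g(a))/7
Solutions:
 -6*a/7 - log(sin(2*g(a)) - 1)/4 + log(sin(2*g(a)) + 1)/4 = C1


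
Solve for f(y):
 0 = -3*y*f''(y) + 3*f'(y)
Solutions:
 f(y) = C1 + C2*y^2


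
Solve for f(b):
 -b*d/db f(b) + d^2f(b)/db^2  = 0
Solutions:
 f(b) = C1 + C2*erfi(sqrt(2)*b/2)


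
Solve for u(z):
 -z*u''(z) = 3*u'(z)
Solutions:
 u(z) = C1 + C2/z^2


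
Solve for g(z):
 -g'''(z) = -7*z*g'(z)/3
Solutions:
 g(z) = C1 + Integral(C2*airyai(3^(2/3)*7^(1/3)*z/3) + C3*airybi(3^(2/3)*7^(1/3)*z/3), z)


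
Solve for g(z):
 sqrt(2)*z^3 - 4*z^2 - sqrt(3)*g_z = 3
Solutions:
 g(z) = C1 + sqrt(6)*z^4/12 - 4*sqrt(3)*z^3/9 - sqrt(3)*z


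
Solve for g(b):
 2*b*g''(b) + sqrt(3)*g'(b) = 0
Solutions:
 g(b) = C1 + C2*b^(1 - sqrt(3)/2)


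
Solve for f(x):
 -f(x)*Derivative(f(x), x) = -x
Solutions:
 f(x) = -sqrt(C1 + x^2)
 f(x) = sqrt(C1 + x^2)


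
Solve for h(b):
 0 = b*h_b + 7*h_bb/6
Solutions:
 h(b) = C1 + C2*erf(sqrt(21)*b/7)


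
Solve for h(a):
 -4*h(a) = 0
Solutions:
 h(a) = 0


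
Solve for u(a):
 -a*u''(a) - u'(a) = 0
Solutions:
 u(a) = C1 + C2*log(a)


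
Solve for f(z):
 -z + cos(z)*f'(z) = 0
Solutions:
 f(z) = C1 + Integral(z/cos(z), z)


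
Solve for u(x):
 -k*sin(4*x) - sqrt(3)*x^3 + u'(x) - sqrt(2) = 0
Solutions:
 u(x) = C1 - k*cos(4*x)/4 + sqrt(3)*x^4/4 + sqrt(2)*x


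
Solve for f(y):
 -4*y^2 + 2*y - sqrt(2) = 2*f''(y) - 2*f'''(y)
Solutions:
 f(y) = C1 + C2*y + C3*exp(y) - y^4/6 - y^3/2 + y^2*(-6 - sqrt(2))/4


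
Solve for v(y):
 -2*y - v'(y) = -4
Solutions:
 v(y) = C1 - y^2 + 4*y


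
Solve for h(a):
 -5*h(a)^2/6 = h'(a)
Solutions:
 h(a) = 6/(C1 + 5*a)


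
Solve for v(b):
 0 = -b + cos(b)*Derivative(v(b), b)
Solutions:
 v(b) = C1 + Integral(b/cos(b), b)


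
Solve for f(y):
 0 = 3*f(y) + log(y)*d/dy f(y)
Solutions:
 f(y) = C1*exp(-3*li(y))


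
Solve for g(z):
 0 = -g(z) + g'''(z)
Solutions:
 g(z) = C3*exp(z) + (C1*sin(sqrt(3)*z/2) + C2*cos(sqrt(3)*z/2))*exp(-z/2)


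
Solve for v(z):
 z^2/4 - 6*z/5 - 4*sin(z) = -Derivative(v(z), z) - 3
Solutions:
 v(z) = C1 - z^3/12 + 3*z^2/5 - 3*z - 4*cos(z)


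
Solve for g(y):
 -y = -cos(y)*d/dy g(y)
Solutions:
 g(y) = C1 + Integral(y/cos(y), y)


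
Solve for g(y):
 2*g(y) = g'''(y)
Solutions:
 g(y) = C3*exp(2^(1/3)*y) + (C1*sin(2^(1/3)*sqrt(3)*y/2) + C2*cos(2^(1/3)*sqrt(3)*y/2))*exp(-2^(1/3)*y/2)


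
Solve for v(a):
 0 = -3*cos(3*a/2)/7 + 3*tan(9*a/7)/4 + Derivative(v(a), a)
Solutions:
 v(a) = C1 + 7*log(cos(9*a/7))/12 + 2*sin(3*a/2)/7


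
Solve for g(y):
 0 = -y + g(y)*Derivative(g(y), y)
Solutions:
 g(y) = -sqrt(C1 + y^2)
 g(y) = sqrt(C1 + y^2)


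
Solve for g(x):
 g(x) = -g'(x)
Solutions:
 g(x) = C1*exp(-x)


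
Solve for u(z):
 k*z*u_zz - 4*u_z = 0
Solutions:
 u(z) = C1 + z^(((re(k) + 4)*re(k) + im(k)^2)/(re(k)^2 + im(k)^2))*(C2*sin(4*log(z)*Abs(im(k))/(re(k)^2 + im(k)^2)) + C3*cos(4*log(z)*im(k)/(re(k)^2 + im(k)^2)))


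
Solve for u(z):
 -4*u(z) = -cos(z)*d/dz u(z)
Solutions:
 u(z) = C1*(sin(z)^2 + 2*sin(z) + 1)/(sin(z)^2 - 2*sin(z) + 1)


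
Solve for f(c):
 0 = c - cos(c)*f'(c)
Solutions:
 f(c) = C1 + Integral(c/cos(c), c)


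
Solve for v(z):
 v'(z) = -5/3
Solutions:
 v(z) = C1 - 5*z/3


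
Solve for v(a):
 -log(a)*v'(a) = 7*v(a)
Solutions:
 v(a) = C1*exp(-7*li(a))


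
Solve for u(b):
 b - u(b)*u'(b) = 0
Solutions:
 u(b) = -sqrt(C1 + b^2)
 u(b) = sqrt(C1 + b^2)


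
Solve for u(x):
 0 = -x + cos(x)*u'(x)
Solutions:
 u(x) = C1 + Integral(x/cos(x), x)


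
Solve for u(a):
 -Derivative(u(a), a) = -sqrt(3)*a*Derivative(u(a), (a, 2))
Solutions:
 u(a) = C1 + C2*a^(sqrt(3)/3 + 1)


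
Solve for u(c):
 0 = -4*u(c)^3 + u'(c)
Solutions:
 u(c) = -sqrt(2)*sqrt(-1/(C1 + 4*c))/2
 u(c) = sqrt(2)*sqrt(-1/(C1 + 4*c))/2


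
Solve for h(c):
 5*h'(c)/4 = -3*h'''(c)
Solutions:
 h(c) = C1 + C2*sin(sqrt(15)*c/6) + C3*cos(sqrt(15)*c/6)


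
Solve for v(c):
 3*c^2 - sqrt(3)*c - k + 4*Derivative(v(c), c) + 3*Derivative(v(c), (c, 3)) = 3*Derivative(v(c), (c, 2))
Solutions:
 v(c) = C1 - c^3/4 - 9*c^2/16 + sqrt(3)*c^2/8 + c*k/4 + 9*c/32 + 3*sqrt(3)*c/16 + (C2*sin(sqrt(39)*c/6) + C3*cos(sqrt(39)*c/6))*exp(c/2)


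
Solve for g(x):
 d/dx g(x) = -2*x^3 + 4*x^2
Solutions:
 g(x) = C1 - x^4/2 + 4*x^3/3


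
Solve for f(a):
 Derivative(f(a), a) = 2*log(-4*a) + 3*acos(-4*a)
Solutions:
 f(a) = C1 + 2*a*log(-a) + 3*a*acos(-4*a) - 2*a + 4*a*log(2) + 3*sqrt(1 - 16*a^2)/4


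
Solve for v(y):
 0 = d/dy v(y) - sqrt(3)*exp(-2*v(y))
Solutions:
 v(y) = log(-sqrt(C1 + 2*sqrt(3)*y))
 v(y) = log(C1 + 2*sqrt(3)*y)/2


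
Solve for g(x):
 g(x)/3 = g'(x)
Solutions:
 g(x) = C1*exp(x/3)


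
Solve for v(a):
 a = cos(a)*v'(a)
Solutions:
 v(a) = C1 + Integral(a/cos(a), a)


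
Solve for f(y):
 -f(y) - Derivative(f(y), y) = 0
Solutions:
 f(y) = C1*exp(-y)


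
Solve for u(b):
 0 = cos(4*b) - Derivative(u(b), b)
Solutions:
 u(b) = C1 + sin(4*b)/4


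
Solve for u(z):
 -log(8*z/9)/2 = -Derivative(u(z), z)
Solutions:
 u(z) = C1 + z*log(z)/2 - z*log(3) - z/2 + 3*z*log(2)/2


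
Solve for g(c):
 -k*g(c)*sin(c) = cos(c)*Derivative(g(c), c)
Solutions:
 g(c) = C1*exp(k*log(cos(c)))


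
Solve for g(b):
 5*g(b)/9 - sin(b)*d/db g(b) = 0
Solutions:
 g(b) = C1*(cos(b) - 1)^(5/18)/(cos(b) + 1)^(5/18)


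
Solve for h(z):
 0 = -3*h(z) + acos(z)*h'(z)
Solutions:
 h(z) = C1*exp(3*Integral(1/acos(z), z))


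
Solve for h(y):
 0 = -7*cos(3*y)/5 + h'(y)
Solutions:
 h(y) = C1 + 7*sin(3*y)/15


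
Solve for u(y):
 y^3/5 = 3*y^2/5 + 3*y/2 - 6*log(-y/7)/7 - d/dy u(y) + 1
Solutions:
 u(y) = C1 - y^4/20 + y^3/5 + 3*y^2/4 - 6*y*log(-y)/7 + y*(6*log(7) + 13)/7


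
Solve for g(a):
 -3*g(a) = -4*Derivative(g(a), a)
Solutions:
 g(a) = C1*exp(3*a/4)


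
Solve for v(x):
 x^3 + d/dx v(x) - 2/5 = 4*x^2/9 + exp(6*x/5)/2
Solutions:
 v(x) = C1 - x^4/4 + 4*x^3/27 + 2*x/5 + 5*exp(6*x/5)/12


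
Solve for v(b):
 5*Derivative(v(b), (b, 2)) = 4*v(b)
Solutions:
 v(b) = C1*exp(-2*sqrt(5)*b/5) + C2*exp(2*sqrt(5)*b/5)


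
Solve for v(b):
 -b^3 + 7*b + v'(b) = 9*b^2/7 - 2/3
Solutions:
 v(b) = C1 + b^4/4 + 3*b^3/7 - 7*b^2/2 - 2*b/3


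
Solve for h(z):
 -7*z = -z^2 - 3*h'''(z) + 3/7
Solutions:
 h(z) = C1 + C2*z + C3*z^2 - z^5/180 + 7*z^4/72 + z^3/42


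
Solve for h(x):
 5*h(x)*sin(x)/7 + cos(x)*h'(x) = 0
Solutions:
 h(x) = C1*cos(x)^(5/7)


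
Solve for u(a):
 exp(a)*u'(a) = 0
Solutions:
 u(a) = C1


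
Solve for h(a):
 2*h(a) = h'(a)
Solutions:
 h(a) = C1*exp(2*a)


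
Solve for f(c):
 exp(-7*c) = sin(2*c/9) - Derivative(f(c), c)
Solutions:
 f(c) = C1 - 9*cos(2*c/9)/2 + exp(-7*c)/7


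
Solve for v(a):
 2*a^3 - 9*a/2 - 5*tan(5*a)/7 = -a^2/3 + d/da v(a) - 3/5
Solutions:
 v(a) = C1 + a^4/2 + a^3/9 - 9*a^2/4 + 3*a/5 + log(cos(5*a))/7


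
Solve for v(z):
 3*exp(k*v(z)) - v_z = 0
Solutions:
 v(z) = Piecewise((log(-1/(C1*k + 3*k*z))/k, Ne(k, 0)), (nan, True))
 v(z) = Piecewise((C1 + 3*z, Eq(k, 0)), (nan, True))


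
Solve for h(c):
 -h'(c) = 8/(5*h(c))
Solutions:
 h(c) = -sqrt(C1 - 80*c)/5
 h(c) = sqrt(C1 - 80*c)/5


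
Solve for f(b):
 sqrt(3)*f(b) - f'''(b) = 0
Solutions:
 f(b) = C3*exp(3^(1/6)*b) + (C1*sin(3^(2/3)*b/2) + C2*cos(3^(2/3)*b/2))*exp(-3^(1/6)*b/2)


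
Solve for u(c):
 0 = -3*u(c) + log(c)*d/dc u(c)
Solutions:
 u(c) = C1*exp(3*li(c))


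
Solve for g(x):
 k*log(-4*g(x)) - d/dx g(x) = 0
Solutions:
 Integral(1/(log(-_y) + 2*log(2)), (_y, g(x))) = C1 + k*x


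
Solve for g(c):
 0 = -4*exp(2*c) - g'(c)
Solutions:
 g(c) = C1 - 2*exp(2*c)


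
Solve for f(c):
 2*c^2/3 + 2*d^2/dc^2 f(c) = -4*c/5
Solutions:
 f(c) = C1 + C2*c - c^4/36 - c^3/15


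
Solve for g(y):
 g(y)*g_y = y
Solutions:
 g(y) = -sqrt(C1 + y^2)
 g(y) = sqrt(C1 + y^2)


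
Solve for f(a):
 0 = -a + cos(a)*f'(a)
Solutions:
 f(a) = C1 + Integral(a/cos(a), a)


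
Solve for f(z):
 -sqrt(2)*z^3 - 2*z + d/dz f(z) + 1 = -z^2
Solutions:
 f(z) = C1 + sqrt(2)*z^4/4 - z^3/3 + z^2 - z


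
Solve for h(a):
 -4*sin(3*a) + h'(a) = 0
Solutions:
 h(a) = C1 - 4*cos(3*a)/3


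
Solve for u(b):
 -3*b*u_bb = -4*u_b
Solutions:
 u(b) = C1 + C2*b^(7/3)


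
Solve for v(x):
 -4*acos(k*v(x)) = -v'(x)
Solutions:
 Integral(1/acos(_y*k), (_y, v(x))) = C1 + 4*x


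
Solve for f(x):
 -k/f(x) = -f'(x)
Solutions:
 f(x) = -sqrt(C1 + 2*k*x)
 f(x) = sqrt(C1 + 2*k*x)


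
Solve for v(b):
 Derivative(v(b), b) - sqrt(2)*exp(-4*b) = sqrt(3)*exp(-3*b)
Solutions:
 v(b) = C1 - sqrt(3)*exp(-3*b)/3 - sqrt(2)*exp(-4*b)/4


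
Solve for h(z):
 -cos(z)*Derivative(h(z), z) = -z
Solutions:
 h(z) = C1 + Integral(z/cos(z), z)


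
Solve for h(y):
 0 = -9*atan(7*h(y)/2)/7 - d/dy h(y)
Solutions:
 Integral(1/atan(7*_y/2), (_y, h(y))) = C1 - 9*y/7


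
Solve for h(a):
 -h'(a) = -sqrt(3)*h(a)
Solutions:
 h(a) = C1*exp(sqrt(3)*a)


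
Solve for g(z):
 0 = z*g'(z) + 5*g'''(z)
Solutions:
 g(z) = C1 + Integral(C2*airyai(-5^(2/3)*z/5) + C3*airybi(-5^(2/3)*z/5), z)


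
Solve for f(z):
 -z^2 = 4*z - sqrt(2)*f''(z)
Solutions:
 f(z) = C1 + C2*z + sqrt(2)*z^4/24 + sqrt(2)*z^3/3


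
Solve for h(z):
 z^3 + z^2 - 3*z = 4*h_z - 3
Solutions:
 h(z) = C1 + z^4/16 + z^3/12 - 3*z^2/8 + 3*z/4


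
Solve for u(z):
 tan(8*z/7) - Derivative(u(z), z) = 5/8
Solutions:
 u(z) = C1 - 5*z/8 - 7*log(cos(8*z/7))/8


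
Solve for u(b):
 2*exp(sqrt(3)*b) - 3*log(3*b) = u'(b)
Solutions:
 u(b) = C1 - 3*b*log(b) + 3*b*(1 - log(3)) + 2*sqrt(3)*exp(sqrt(3)*b)/3


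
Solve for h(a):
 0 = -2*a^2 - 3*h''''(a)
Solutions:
 h(a) = C1 + C2*a + C3*a^2 + C4*a^3 - a^6/540


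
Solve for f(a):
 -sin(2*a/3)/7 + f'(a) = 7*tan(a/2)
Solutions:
 f(a) = C1 - 14*log(cos(a/2)) - 3*cos(2*a/3)/14


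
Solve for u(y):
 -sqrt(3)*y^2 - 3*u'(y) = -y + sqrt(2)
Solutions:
 u(y) = C1 - sqrt(3)*y^3/9 + y^2/6 - sqrt(2)*y/3


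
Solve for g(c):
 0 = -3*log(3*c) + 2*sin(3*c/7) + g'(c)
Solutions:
 g(c) = C1 + 3*c*log(c) - 3*c + 3*c*log(3) + 14*cos(3*c/7)/3


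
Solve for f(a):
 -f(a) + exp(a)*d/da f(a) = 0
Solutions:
 f(a) = C1*exp(-exp(-a))


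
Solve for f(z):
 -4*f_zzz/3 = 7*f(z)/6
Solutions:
 f(z) = C3*exp(-7^(1/3)*z/2) + (C1*sin(sqrt(3)*7^(1/3)*z/4) + C2*cos(sqrt(3)*7^(1/3)*z/4))*exp(7^(1/3)*z/4)


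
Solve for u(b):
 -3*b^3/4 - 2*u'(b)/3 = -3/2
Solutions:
 u(b) = C1 - 9*b^4/32 + 9*b/4


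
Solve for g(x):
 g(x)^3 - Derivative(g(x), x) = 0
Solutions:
 g(x) = -sqrt(2)*sqrt(-1/(C1 + x))/2
 g(x) = sqrt(2)*sqrt(-1/(C1 + x))/2


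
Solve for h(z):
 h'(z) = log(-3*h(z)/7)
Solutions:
 -Integral(1/(log(-_y) - log(7) + log(3)), (_y, h(z))) = C1 - z


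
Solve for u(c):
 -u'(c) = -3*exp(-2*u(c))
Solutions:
 u(c) = log(-sqrt(C1 + 6*c))
 u(c) = log(C1 + 6*c)/2


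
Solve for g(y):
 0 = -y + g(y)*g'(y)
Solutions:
 g(y) = -sqrt(C1 + y^2)
 g(y) = sqrt(C1 + y^2)


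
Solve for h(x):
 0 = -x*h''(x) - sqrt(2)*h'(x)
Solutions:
 h(x) = C1 + C2*x^(1 - sqrt(2))


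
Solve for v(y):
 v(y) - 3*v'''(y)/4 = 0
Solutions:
 v(y) = C3*exp(6^(2/3)*y/3) + (C1*sin(2^(2/3)*3^(1/6)*y/2) + C2*cos(2^(2/3)*3^(1/6)*y/2))*exp(-6^(2/3)*y/6)


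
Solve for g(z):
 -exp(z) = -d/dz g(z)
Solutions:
 g(z) = C1 + exp(z)


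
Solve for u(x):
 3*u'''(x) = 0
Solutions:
 u(x) = C1 + C2*x + C3*x^2


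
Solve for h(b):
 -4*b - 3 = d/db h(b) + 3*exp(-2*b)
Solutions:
 h(b) = C1 - 2*b^2 - 3*b + 3*exp(-2*b)/2


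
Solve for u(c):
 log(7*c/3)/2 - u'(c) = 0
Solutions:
 u(c) = C1 + c*log(c)/2 - c*log(3)/2 - c/2 + c*log(7)/2


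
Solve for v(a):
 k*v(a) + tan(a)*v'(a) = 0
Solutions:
 v(a) = C1*exp(-k*log(sin(a)))


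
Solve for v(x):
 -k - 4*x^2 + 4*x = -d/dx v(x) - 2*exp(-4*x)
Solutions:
 v(x) = C1 + k*x + 4*x^3/3 - 2*x^2 + exp(-4*x)/2


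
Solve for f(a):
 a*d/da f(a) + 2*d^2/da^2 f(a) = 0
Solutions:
 f(a) = C1 + C2*erf(a/2)


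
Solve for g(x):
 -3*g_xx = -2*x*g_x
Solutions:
 g(x) = C1 + C2*erfi(sqrt(3)*x/3)


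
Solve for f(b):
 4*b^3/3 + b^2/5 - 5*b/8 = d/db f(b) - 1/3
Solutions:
 f(b) = C1 + b^4/3 + b^3/15 - 5*b^2/16 + b/3


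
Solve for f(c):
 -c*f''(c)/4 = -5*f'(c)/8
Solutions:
 f(c) = C1 + C2*c^(7/2)


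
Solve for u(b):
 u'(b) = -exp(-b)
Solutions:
 u(b) = C1 + exp(-b)


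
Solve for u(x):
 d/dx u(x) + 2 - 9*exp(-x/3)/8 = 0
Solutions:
 u(x) = C1 - 2*x - 27*exp(-x/3)/8


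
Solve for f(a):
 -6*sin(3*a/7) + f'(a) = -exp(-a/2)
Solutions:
 f(a) = C1 - 14*cos(3*a/7) + 2*exp(-a/2)


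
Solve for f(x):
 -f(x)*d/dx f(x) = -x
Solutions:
 f(x) = -sqrt(C1 + x^2)
 f(x) = sqrt(C1 + x^2)


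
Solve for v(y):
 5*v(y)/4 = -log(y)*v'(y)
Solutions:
 v(y) = C1*exp(-5*li(y)/4)


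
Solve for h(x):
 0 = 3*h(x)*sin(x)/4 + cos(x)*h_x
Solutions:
 h(x) = C1*cos(x)^(3/4)


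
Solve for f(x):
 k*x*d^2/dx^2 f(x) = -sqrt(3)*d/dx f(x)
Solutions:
 f(x) = C1 + x^(((re(k) - sqrt(3))*re(k) + im(k)^2)/(re(k)^2 + im(k)^2))*(C2*sin(sqrt(3)*log(x)*Abs(im(k))/(re(k)^2 + im(k)^2)) + C3*cos(sqrt(3)*log(x)*im(k)/(re(k)^2 + im(k)^2)))


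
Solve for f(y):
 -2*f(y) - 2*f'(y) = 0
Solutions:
 f(y) = C1*exp(-y)


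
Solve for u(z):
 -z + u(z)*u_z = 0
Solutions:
 u(z) = -sqrt(C1 + z^2)
 u(z) = sqrt(C1 + z^2)


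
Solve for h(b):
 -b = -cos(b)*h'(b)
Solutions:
 h(b) = C1 + Integral(b/cos(b), b)


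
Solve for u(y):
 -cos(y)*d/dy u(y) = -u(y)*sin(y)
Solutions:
 u(y) = C1/cos(y)


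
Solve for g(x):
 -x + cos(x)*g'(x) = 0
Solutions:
 g(x) = C1 + Integral(x/cos(x), x)


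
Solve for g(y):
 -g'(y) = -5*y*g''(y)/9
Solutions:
 g(y) = C1 + C2*y^(14/5)


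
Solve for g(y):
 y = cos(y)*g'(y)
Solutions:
 g(y) = C1 + Integral(y/cos(y), y)


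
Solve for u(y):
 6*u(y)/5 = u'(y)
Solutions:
 u(y) = C1*exp(6*y/5)


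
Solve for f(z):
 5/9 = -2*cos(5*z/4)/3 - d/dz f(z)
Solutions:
 f(z) = C1 - 5*z/9 - 8*sin(5*z/4)/15


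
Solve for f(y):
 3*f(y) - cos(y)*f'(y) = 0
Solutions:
 f(y) = C1*(sin(y) + 1)^(3/2)/(sin(y) - 1)^(3/2)


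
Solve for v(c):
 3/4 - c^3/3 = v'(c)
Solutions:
 v(c) = C1 - c^4/12 + 3*c/4


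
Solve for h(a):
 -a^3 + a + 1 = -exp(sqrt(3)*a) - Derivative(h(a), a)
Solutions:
 h(a) = C1 + a^4/4 - a^2/2 - a - sqrt(3)*exp(sqrt(3)*a)/3


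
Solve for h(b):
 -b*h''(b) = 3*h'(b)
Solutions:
 h(b) = C1 + C2/b^2


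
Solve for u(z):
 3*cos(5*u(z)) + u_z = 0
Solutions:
 u(z) = -asin((C1 + exp(30*z))/(C1 - exp(30*z)))/5 + pi/5
 u(z) = asin((C1 + exp(30*z))/(C1 - exp(30*z)))/5


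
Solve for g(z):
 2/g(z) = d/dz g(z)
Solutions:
 g(z) = -sqrt(C1 + 4*z)
 g(z) = sqrt(C1 + 4*z)


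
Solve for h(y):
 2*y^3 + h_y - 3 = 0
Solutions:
 h(y) = C1 - y^4/2 + 3*y


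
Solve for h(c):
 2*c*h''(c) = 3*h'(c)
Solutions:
 h(c) = C1 + C2*c^(5/2)


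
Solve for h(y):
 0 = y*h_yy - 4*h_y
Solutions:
 h(y) = C1 + C2*y^5


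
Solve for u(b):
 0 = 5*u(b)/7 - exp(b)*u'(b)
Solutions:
 u(b) = C1*exp(-5*exp(-b)/7)


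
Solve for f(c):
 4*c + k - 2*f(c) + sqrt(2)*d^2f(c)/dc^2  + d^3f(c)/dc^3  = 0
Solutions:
 f(c) = C1*exp(-c*(2/(-2*sqrt(2)/27 + sqrt(-8 + (-27 + 2*sqrt(2))^2)/27 + 1)^(1/3) + 6*sqrt(2) + 9*(-2*sqrt(2)/27 + sqrt(-8 + (-27 + 2*sqrt(2))^2)/27 + 1)^(1/3))/18)*sin(sqrt(3)*c*(-9*(-2*sqrt(2)/27 + sqrt(-32 + 729*(-2 + 4*sqrt(2)/27)^2)/54 + 1)^(1/3) + 2/(-2*sqrt(2)/27 + sqrt(-32 + 729*(-2 + 4*sqrt(2)/27)^2)/54 + 1)^(1/3))/18) + C2*exp(-c*(2/(-2*sqrt(2)/27 + sqrt(-8 + (-27 + 2*sqrt(2))^2)/27 + 1)^(1/3) + 6*sqrt(2) + 9*(-2*sqrt(2)/27 + sqrt(-8 + (-27 + 2*sqrt(2))^2)/27 + 1)^(1/3))/18)*cos(sqrt(3)*c*(-9*(-2*sqrt(2)/27 + sqrt(-32 + 729*(-2 + 4*sqrt(2)/27)^2)/54 + 1)^(1/3) + 2/(-2*sqrt(2)/27 + sqrt(-32 + 729*(-2 + 4*sqrt(2)/27)^2)/54 + 1)^(1/3))/18) + C3*exp(c*(-sqrt(2)/3 + 2/(9*(-2*sqrt(2)/27 + sqrt(-8 + (-27 + 2*sqrt(2))^2)/27 + 1)^(1/3)) + (-2*sqrt(2)/27 + sqrt(-8 + (-27 + 2*sqrt(2))^2)/27 + 1)^(1/3))) + 2*c + k/2


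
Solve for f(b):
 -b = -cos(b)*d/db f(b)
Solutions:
 f(b) = C1 + Integral(b/cos(b), b)


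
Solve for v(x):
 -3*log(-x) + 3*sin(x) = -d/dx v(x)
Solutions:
 v(x) = C1 + 3*x*log(-x) - 3*x + 3*cos(x)


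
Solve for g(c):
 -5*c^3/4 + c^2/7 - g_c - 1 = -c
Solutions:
 g(c) = C1 - 5*c^4/16 + c^3/21 + c^2/2 - c


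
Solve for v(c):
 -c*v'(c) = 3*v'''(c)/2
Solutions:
 v(c) = C1 + Integral(C2*airyai(-2^(1/3)*3^(2/3)*c/3) + C3*airybi(-2^(1/3)*3^(2/3)*c/3), c)


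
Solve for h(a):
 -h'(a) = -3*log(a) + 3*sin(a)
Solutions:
 h(a) = C1 + 3*a*log(a) - 3*a + 3*cos(a)


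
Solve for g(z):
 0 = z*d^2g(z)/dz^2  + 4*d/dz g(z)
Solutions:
 g(z) = C1 + C2/z^3


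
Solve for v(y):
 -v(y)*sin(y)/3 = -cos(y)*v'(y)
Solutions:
 v(y) = C1/cos(y)^(1/3)


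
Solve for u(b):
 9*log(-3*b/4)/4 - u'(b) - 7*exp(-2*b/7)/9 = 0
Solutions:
 u(b) = C1 + 9*b*log(-b)/4 + 9*b*(-2*log(2) - 1 + log(3))/4 + 49*exp(-2*b/7)/18


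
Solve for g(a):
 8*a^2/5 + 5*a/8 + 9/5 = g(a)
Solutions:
 g(a) = 8*a^2/5 + 5*a/8 + 9/5


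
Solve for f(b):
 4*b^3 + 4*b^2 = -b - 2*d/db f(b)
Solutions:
 f(b) = C1 - b^4/2 - 2*b^3/3 - b^2/4


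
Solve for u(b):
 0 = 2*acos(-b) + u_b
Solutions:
 u(b) = C1 - 2*b*acos(-b) - 2*sqrt(1 - b^2)


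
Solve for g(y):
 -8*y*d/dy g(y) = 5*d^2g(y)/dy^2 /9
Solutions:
 g(y) = C1 + C2*erf(6*sqrt(5)*y/5)


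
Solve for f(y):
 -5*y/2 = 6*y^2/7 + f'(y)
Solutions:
 f(y) = C1 - 2*y^3/7 - 5*y^2/4


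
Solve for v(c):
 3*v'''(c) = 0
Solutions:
 v(c) = C1 + C2*c + C3*c^2


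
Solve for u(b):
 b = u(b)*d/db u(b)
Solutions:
 u(b) = -sqrt(C1 + b^2)
 u(b) = sqrt(C1 + b^2)


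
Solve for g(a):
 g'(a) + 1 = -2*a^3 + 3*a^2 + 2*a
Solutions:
 g(a) = C1 - a^4/2 + a^3 + a^2 - a


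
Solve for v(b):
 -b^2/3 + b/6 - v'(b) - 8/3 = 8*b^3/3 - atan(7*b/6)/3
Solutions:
 v(b) = C1 - 2*b^4/3 - b^3/9 + b^2/12 + b*atan(7*b/6)/3 - 8*b/3 - log(49*b^2 + 36)/7


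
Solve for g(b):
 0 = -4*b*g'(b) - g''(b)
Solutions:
 g(b) = C1 + C2*erf(sqrt(2)*b)


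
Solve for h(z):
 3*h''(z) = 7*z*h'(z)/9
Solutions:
 h(z) = C1 + C2*erfi(sqrt(42)*z/18)


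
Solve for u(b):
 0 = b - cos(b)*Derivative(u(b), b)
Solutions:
 u(b) = C1 + Integral(b/cos(b), b)


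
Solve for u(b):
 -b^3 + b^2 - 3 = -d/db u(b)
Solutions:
 u(b) = C1 + b^4/4 - b^3/3 + 3*b


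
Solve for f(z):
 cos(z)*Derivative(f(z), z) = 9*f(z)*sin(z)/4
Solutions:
 f(z) = C1/cos(z)^(9/4)


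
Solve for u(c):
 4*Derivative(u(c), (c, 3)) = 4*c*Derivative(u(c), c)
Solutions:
 u(c) = C1 + Integral(C2*airyai(c) + C3*airybi(c), c)


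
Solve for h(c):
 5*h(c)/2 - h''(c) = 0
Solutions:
 h(c) = C1*exp(-sqrt(10)*c/2) + C2*exp(sqrt(10)*c/2)


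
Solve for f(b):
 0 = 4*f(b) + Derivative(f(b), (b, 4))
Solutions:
 f(b) = (C1*sin(b) + C2*cos(b))*exp(-b) + (C3*sin(b) + C4*cos(b))*exp(b)


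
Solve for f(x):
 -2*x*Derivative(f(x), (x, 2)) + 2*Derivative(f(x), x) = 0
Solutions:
 f(x) = C1 + C2*x^2


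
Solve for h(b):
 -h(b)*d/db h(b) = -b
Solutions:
 h(b) = -sqrt(C1 + b^2)
 h(b) = sqrt(C1 + b^2)


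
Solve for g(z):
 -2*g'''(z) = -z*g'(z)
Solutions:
 g(z) = C1 + Integral(C2*airyai(2^(2/3)*z/2) + C3*airybi(2^(2/3)*z/2), z)


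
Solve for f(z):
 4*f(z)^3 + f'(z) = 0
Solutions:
 f(z) = -sqrt(2)*sqrt(-1/(C1 - 4*z))/2
 f(z) = sqrt(2)*sqrt(-1/(C1 - 4*z))/2


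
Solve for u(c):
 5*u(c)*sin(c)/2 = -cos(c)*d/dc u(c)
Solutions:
 u(c) = C1*cos(c)^(5/2)


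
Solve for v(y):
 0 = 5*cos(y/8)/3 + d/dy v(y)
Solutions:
 v(y) = C1 - 40*sin(y/8)/3


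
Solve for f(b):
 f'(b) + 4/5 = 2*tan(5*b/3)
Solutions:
 f(b) = C1 - 4*b/5 - 6*log(cos(5*b/3))/5


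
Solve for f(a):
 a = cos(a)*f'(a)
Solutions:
 f(a) = C1 + Integral(a/cos(a), a)


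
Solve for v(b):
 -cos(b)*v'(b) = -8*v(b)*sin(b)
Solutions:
 v(b) = C1/cos(b)^8


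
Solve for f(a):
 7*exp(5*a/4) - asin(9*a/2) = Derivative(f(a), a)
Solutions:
 f(a) = C1 - a*asin(9*a/2) - sqrt(4 - 81*a^2)/9 + 28*exp(5*a/4)/5


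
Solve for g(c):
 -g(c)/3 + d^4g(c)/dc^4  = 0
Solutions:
 g(c) = C1*exp(-3^(3/4)*c/3) + C2*exp(3^(3/4)*c/3) + C3*sin(3^(3/4)*c/3) + C4*cos(3^(3/4)*c/3)


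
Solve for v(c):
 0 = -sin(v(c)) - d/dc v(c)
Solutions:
 v(c) = -acos((-C1 - exp(2*c))/(C1 - exp(2*c))) + 2*pi
 v(c) = acos((-C1 - exp(2*c))/(C1 - exp(2*c)))


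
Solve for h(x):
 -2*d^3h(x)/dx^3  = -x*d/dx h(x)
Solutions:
 h(x) = C1 + Integral(C2*airyai(2^(2/3)*x/2) + C3*airybi(2^(2/3)*x/2), x)


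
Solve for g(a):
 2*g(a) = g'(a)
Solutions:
 g(a) = C1*exp(2*a)


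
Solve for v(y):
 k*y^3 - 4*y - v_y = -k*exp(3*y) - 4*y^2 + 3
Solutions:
 v(y) = C1 + k*y^4/4 + k*exp(3*y)/3 + 4*y^3/3 - 2*y^2 - 3*y


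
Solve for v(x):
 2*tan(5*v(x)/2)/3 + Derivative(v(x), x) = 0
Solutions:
 v(x) = -2*asin(C1*exp(-5*x/3))/5 + 2*pi/5
 v(x) = 2*asin(C1*exp(-5*x/3))/5


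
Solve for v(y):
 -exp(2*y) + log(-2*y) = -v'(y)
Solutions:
 v(y) = C1 - y*log(-y) + y*(1 - log(2)) + exp(2*y)/2


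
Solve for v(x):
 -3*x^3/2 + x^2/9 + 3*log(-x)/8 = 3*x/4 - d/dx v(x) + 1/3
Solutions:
 v(x) = C1 + 3*x^4/8 - x^3/27 + 3*x^2/8 - 3*x*log(-x)/8 + 17*x/24


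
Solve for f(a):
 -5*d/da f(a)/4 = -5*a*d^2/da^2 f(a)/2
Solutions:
 f(a) = C1 + C2*a^(3/2)


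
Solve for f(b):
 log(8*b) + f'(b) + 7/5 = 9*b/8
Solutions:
 f(b) = C1 + 9*b^2/16 - b*log(b) - b*log(8) - 2*b/5


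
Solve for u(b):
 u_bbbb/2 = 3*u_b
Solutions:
 u(b) = C1 + C4*exp(6^(1/3)*b) + (C2*sin(2^(1/3)*3^(5/6)*b/2) + C3*cos(2^(1/3)*3^(5/6)*b/2))*exp(-6^(1/3)*b/2)


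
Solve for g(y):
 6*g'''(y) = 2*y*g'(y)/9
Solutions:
 g(y) = C1 + Integral(C2*airyai(y/3) + C3*airybi(y/3), y)


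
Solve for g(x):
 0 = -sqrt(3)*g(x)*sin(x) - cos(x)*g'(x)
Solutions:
 g(x) = C1*cos(x)^(sqrt(3))


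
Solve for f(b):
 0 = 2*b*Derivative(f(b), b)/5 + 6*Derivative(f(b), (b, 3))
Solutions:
 f(b) = C1 + Integral(C2*airyai(-15^(2/3)*b/15) + C3*airybi(-15^(2/3)*b/15), b)


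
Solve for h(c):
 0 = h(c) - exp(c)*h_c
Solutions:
 h(c) = C1*exp(-exp(-c))


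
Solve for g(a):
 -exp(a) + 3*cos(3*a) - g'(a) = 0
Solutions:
 g(a) = C1 - exp(a) + sin(3*a)


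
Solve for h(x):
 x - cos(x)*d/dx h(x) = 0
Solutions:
 h(x) = C1 + Integral(x/cos(x), x)


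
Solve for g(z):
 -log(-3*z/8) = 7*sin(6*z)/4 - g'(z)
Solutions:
 g(z) = C1 + z*log(-z) - 3*z*log(2) - z + z*log(3) - 7*cos(6*z)/24


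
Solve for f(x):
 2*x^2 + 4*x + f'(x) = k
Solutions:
 f(x) = C1 + k*x - 2*x^3/3 - 2*x^2


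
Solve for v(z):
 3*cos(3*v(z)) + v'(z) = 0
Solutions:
 v(z) = -asin((C1 + exp(18*z))/(C1 - exp(18*z)))/3 + pi/3
 v(z) = asin((C1 + exp(18*z))/(C1 - exp(18*z)))/3


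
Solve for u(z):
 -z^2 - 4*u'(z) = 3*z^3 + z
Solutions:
 u(z) = C1 - 3*z^4/16 - z^3/12 - z^2/8


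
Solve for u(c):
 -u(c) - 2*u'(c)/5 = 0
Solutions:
 u(c) = C1*exp(-5*c/2)


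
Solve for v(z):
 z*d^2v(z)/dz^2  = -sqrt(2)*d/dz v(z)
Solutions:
 v(z) = C1 + C2*z^(1 - sqrt(2))


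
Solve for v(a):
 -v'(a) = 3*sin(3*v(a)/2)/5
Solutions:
 3*a/5 + log(cos(3*v(a)/2) - 1)/3 - log(cos(3*v(a)/2) + 1)/3 = C1


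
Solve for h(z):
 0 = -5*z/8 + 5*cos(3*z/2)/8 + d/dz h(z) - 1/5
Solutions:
 h(z) = C1 + 5*z^2/16 + z/5 - 5*sin(3*z/2)/12


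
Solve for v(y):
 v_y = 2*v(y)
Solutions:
 v(y) = C1*exp(2*y)


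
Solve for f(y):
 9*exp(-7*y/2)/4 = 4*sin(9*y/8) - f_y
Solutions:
 f(y) = C1 - 32*cos(9*y/8)/9 + 9*exp(-7*y/2)/14


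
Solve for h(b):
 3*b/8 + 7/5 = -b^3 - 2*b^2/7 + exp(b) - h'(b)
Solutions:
 h(b) = C1 - b^4/4 - 2*b^3/21 - 3*b^2/16 - 7*b/5 + exp(b)


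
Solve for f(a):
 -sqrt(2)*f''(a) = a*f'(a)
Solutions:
 f(a) = C1 + C2*erf(2^(1/4)*a/2)


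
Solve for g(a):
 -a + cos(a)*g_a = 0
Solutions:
 g(a) = C1 + Integral(a/cos(a), a)


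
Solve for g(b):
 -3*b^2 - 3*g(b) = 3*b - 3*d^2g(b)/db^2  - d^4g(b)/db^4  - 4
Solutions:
 g(b) = C1*exp(-sqrt(2)*b*sqrt(-3 + sqrt(21))/2) + C2*exp(sqrt(2)*b*sqrt(-3 + sqrt(21))/2) + C3*sin(sqrt(2)*b*sqrt(3 + sqrt(21))/2) + C4*cos(sqrt(2)*b*sqrt(3 + sqrt(21))/2) - b^2 - b - 2/3


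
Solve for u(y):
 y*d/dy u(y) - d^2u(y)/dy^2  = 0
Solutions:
 u(y) = C1 + C2*erfi(sqrt(2)*y/2)


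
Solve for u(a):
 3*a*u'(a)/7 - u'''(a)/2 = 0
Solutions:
 u(a) = C1 + Integral(C2*airyai(6^(1/3)*7^(2/3)*a/7) + C3*airybi(6^(1/3)*7^(2/3)*a/7), a)


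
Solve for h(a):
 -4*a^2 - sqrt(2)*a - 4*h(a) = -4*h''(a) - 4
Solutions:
 h(a) = C1*exp(-a) + C2*exp(a) - a^2 - sqrt(2)*a/4 - 1


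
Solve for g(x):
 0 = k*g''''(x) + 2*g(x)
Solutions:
 g(x) = C1*exp(-2^(1/4)*x*(-1/k)^(1/4)) + C2*exp(2^(1/4)*x*(-1/k)^(1/4)) + C3*exp(-2^(1/4)*I*x*(-1/k)^(1/4)) + C4*exp(2^(1/4)*I*x*(-1/k)^(1/4))


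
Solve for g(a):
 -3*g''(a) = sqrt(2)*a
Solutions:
 g(a) = C1 + C2*a - sqrt(2)*a^3/18


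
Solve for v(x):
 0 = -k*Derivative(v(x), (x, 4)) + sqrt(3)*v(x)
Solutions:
 v(x) = C1*exp(-3^(1/8)*x*(1/k)^(1/4)) + C2*exp(3^(1/8)*x*(1/k)^(1/4)) + C3*exp(-3^(1/8)*I*x*(1/k)^(1/4)) + C4*exp(3^(1/8)*I*x*(1/k)^(1/4))


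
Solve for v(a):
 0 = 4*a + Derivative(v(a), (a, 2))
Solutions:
 v(a) = C1 + C2*a - 2*a^3/3


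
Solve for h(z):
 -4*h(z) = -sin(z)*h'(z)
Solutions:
 h(z) = C1*(cos(z)^2 - 2*cos(z) + 1)/(cos(z)^2 + 2*cos(z) + 1)


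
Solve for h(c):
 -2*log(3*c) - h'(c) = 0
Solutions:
 h(c) = C1 - 2*c*log(c) - c*log(9) + 2*c


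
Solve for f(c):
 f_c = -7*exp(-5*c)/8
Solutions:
 f(c) = C1 + 7*exp(-5*c)/40


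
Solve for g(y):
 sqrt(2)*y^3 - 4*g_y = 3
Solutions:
 g(y) = C1 + sqrt(2)*y^4/16 - 3*y/4


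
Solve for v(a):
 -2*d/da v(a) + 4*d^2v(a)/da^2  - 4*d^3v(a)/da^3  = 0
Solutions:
 v(a) = C1 + (C2*sin(a/2) + C3*cos(a/2))*exp(a/2)


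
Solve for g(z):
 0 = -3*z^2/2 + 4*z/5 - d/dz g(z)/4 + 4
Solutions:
 g(z) = C1 - 2*z^3 + 8*z^2/5 + 16*z


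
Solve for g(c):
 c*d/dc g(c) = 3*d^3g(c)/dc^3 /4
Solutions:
 g(c) = C1 + Integral(C2*airyai(6^(2/3)*c/3) + C3*airybi(6^(2/3)*c/3), c)


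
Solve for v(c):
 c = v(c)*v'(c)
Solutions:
 v(c) = -sqrt(C1 + c^2)
 v(c) = sqrt(C1 + c^2)


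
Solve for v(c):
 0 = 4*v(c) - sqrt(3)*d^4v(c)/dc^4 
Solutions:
 v(c) = C1*exp(-sqrt(2)*3^(7/8)*c/3) + C2*exp(sqrt(2)*3^(7/8)*c/3) + C3*sin(sqrt(2)*3^(7/8)*c/3) + C4*cos(sqrt(2)*3^(7/8)*c/3)


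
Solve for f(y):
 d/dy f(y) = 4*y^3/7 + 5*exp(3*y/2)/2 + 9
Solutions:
 f(y) = C1 + y^4/7 + 9*y + 5*exp(3*y/2)/3


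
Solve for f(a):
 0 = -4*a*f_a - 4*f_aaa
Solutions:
 f(a) = C1 + Integral(C2*airyai(-a) + C3*airybi(-a), a)


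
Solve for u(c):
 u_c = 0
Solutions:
 u(c) = C1


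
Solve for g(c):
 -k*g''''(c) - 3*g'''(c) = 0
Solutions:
 g(c) = C1 + C2*c + C3*c^2 + C4*exp(-3*c/k)


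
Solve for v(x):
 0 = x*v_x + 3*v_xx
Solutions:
 v(x) = C1 + C2*erf(sqrt(6)*x/6)


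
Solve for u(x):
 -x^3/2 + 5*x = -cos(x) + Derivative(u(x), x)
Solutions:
 u(x) = C1 - x^4/8 + 5*x^2/2 + sin(x)


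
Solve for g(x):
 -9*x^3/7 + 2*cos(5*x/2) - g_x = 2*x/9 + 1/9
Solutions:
 g(x) = C1 - 9*x^4/28 - x^2/9 - x/9 + 4*sin(5*x/2)/5


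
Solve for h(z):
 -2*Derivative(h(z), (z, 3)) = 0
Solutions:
 h(z) = C1 + C2*z + C3*z^2


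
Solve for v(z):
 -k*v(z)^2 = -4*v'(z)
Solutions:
 v(z) = -4/(C1 + k*z)


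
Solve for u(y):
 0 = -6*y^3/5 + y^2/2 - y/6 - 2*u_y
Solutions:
 u(y) = C1 - 3*y^4/20 + y^3/12 - y^2/24


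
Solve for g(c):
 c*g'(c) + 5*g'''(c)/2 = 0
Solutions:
 g(c) = C1 + Integral(C2*airyai(-2^(1/3)*5^(2/3)*c/5) + C3*airybi(-2^(1/3)*5^(2/3)*c/5), c)


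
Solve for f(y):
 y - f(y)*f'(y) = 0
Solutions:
 f(y) = -sqrt(C1 + y^2)
 f(y) = sqrt(C1 + y^2)


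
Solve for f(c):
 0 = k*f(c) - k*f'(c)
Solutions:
 f(c) = C1*exp(c)


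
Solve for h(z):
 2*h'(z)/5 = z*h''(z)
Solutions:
 h(z) = C1 + C2*z^(7/5)


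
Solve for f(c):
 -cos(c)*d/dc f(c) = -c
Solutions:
 f(c) = C1 + Integral(c/cos(c), c)


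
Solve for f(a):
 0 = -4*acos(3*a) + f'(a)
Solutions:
 f(a) = C1 + 4*a*acos(3*a) - 4*sqrt(1 - 9*a^2)/3


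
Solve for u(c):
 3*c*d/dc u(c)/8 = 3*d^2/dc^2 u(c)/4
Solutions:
 u(c) = C1 + C2*erfi(c/2)


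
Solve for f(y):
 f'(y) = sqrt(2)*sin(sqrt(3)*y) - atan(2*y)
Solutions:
 f(y) = C1 - y*atan(2*y) + log(4*y^2 + 1)/4 - sqrt(6)*cos(sqrt(3)*y)/3


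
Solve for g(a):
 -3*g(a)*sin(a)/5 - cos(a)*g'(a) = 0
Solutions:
 g(a) = C1*cos(a)^(3/5)


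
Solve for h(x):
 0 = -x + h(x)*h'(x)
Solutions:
 h(x) = -sqrt(C1 + x^2)
 h(x) = sqrt(C1 + x^2)


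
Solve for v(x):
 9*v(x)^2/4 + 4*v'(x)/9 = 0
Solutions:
 v(x) = 16/(C1 + 81*x)


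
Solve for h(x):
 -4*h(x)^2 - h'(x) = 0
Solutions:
 h(x) = 1/(C1 + 4*x)


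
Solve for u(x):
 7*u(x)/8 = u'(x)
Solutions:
 u(x) = C1*exp(7*x/8)


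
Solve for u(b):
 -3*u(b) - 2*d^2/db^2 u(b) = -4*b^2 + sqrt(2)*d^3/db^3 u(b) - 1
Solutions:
 u(b) = C1*exp(b*(-4*sqrt(2) + 4*2^(2/3)/(9*sqrt(194) + 89*sqrt(2))^(1/3) + 2^(1/3)*(9*sqrt(194) + 89*sqrt(2))^(1/3))/12)*sin(2^(1/3)*sqrt(3)*b*(-(9*sqrt(194) + 89*sqrt(2))^(1/3) + 4*2^(1/3)/(9*sqrt(194) + 89*sqrt(2))^(1/3))/12) + C2*exp(b*(-4*sqrt(2) + 4*2^(2/3)/(9*sqrt(194) + 89*sqrt(2))^(1/3) + 2^(1/3)*(9*sqrt(194) + 89*sqrt(2))^(1/3))/12)*cos(2^(1/3)*sqrt(3)*b*(-(9*sqrt(194) + 89*sqrt(2))^(1/3) + 4*2^(1/3)/(9*sqrt(194) + 89*sqrt(2))^(1/3))/12) + C3*exp(-b*(4*2^(2/3)/(9*sqrt(194) + 89*sqrt(2))^(1/3) + 2*sqrt(2) + 2^(1/3)*(9*sqrt(194) + 89*sqrt(2))^(1/3))/6) + 4*b^2/3 - 13/9


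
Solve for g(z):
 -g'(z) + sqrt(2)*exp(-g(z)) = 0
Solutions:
 g(z) = log(C1 + sqrt(2)*z)


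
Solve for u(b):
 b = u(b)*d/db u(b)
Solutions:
 u(b) = -sqrt(C1 + b^2)
 u(b) = sqrt(C1 + b^2)


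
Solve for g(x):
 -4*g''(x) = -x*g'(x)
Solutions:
 g(x) = C1 + C2*erfi(sqrt(2)*x/4)


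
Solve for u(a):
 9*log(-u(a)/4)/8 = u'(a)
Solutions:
 -8*Integral(1/(log(-_y) - 2*log(2)), (_y, u(a)))/9 = C1 - a


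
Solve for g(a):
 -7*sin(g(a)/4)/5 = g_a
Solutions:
 7*a/5 + 2*log(cos(g(a)/4) - 1) - 2*log(cos(g(a)/4) + 1) = C1


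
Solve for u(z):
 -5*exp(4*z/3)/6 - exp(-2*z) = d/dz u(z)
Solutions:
 u(z) = C1 - 5*exp(4*z/3)/8 + exp(-2*z)/2


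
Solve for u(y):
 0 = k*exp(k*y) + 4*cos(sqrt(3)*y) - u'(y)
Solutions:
 u(y) = C1 + exp(k*y) + 4*sqrt(3)*sin(sqrt(3)*y)/3


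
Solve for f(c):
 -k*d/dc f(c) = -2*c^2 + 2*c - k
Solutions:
 f(c) = C1 + 2*c^3/(3*k) - c^2/k + c


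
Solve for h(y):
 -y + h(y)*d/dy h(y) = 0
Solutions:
 h(y) = -sqrt(C1 + y^2)
 h(y) = sqrt(C1 + y^2)


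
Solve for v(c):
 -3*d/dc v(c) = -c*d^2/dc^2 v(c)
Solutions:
 v(c) = C1 + C2*c^4


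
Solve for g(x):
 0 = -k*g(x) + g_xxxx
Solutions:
 g(x) = C1*exp(-k^(1/4)*x) + C2*exp(k^(1/4)*x) + C3*exp(-I*k^(1/4)*x) + C4*exp(I*k^(1/4)*x)


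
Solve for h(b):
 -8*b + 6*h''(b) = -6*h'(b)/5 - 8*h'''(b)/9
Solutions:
 h(b) = C1 + C2*exp(3*b*(-45 + sqrt(1785))/40) + C3*exp(-3*b*(sqrt(1785) + 45)/40) + 10*b^2/3 - 100*b/3


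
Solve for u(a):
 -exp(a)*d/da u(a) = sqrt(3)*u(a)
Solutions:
 u(a) = C1*exp(sqrt(3)*exp(-a))


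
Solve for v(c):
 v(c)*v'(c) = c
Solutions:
 v(c) = -sqrt(C1 + c^2)
 v(c) = sqrt(C1 + c^2)


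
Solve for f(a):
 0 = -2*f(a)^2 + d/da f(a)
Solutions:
 f(a) = -1/(C1 + 2*a)


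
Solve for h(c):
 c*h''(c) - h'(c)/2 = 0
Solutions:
 h(c) = C1 + C2*c^(3/2)


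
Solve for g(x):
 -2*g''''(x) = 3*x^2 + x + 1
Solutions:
 g(x) = C1 + C2*x + C3*x^2 + C4*x^3 - x^6/240 - x^5/240 - x^4/48


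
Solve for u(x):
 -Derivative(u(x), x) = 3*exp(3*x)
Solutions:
 u(x) = C1 - exp(3*x)


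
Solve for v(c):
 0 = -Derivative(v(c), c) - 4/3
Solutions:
 v(c) = C1 - 4*c/3


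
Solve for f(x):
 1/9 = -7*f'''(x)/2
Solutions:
 f(x) = C1 + C2*x + C3*x^2 - x^3/189


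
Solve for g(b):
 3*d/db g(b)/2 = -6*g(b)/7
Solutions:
 g(b) = C1*exp(-4*b/7)


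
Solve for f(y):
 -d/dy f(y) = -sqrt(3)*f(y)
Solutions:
 f(y) = C1*exp(sqrt(3)*y)


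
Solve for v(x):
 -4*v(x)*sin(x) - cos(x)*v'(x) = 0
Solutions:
 v(x) = C1*cos(x)^4


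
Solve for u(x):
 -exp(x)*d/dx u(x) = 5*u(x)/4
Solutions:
 u(x) = C1*exp(5*exp(-x)/4)


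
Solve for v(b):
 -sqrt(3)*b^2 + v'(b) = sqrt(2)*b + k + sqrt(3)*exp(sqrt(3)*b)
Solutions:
 v(b) = C1 + sqrt(3)*b^3/3 + sqrt(2)*b^2/2 + b*k + exp(sqrt(3)*b)


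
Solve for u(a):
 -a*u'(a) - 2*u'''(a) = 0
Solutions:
 u(a) = C1 + Integral(C2*airyai(-2^(2/3)*a/2) + C3*airybi(-2^(2/3)*a/2), a)


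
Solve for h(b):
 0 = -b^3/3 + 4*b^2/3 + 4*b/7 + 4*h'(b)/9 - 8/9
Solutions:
 h(b) = C1 + 3*b^4/16 - b^3 - 9*b^2/14 + 2*b


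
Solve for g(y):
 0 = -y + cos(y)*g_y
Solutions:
 g(y) = C1 + Integral(y/cos(y), y)


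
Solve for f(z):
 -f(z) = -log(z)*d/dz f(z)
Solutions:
 f(z) = C1*exp(li(z))


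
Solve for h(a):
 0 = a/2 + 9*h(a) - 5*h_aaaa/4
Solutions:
 h(a) = C1*exp(-5^(3/4)*sqrt(6)*a/5) + C2*exp(5^(3/4)*sqrt(6)*a/5) + C3*sin(5^(3/4)*sqrt(6)*a/5) + C4*cos(5^(3/4)*sqrt(6)*a/5) - a/18


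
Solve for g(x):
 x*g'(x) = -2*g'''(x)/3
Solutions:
 g(x) = C1 + Integral(C2*airyai(-2^(2/3)*3^(1/3)*x/2) + C3*airybi(-2^(2/3)*3^(1/3)*x/2), x)


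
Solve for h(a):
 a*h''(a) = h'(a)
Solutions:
 h(a) = C1 + C2*a^2


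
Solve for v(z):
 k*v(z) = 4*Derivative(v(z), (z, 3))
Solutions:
 v(z) = C1*exp(2^(1/3)*k^(1/3)*z/2) + C2*exp(2^(1/3)*k^(1/3)*z*(-1 + sqrt(3)*I)/4) + C3*exp(-2^(1/3)*k^(1/3)*z*(1 + sqrt(3)*I)/4)


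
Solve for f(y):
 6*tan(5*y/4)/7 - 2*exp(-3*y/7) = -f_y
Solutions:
 f(y) = C1 - 12*log(tan(5*y/4)^2 + 1)/35 - 14*exp(-3*y/7)/3


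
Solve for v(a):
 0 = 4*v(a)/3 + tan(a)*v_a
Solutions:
 v(a) = C1/sin(a)^(4/3)


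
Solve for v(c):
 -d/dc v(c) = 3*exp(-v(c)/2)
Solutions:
 v(c) = 2*log(C1 - 3*c/2)


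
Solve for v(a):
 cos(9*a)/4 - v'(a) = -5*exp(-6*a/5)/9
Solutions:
 v(a) = C1 + sin(9*a)/36 - 25*exp(-6*a/5)/54


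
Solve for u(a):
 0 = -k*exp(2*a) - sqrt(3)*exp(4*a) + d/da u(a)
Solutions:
 u(a) = C1 + k*exp(2*a)/2 + sqrt(3)*exp(4*a)/4


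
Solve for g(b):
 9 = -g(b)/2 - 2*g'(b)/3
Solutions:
 g(b) = C1*exp(-3*b/4) - 18


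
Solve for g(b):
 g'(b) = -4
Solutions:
 g(b) = C1 - 4*b


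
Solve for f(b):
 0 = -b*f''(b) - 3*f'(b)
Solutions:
 f(b) = C1 + C2/b^2


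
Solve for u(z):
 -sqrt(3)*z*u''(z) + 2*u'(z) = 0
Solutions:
 u(z) = C1 + C2*z^(1 + 2*sqrt(3)/3)


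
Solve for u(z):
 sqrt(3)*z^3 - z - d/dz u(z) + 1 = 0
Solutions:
 u(z) = C1 + sqrt(3)*z^4/4 - z^2/2 + z


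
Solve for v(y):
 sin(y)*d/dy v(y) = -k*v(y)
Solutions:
 v(y) = C1*exp(k*(-log(cos(y) - 1) + log(cos(y) + 1))/2)


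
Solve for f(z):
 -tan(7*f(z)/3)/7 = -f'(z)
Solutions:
 f(z) = -3*asin(C1*exp(z/3))/7 + 3*pi/7
 f(z) = 3*asin(C1*exp(z/3))/7


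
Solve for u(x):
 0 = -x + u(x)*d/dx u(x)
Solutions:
 u(x) = -sqrt(C1 + x^2)
 u(x) = sqrt(C1 + x^2)


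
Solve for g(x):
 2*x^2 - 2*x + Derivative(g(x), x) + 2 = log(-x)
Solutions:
 g(x) = C1 - 2*x^3/3 + x^2 + x*log(-x) - 3*x


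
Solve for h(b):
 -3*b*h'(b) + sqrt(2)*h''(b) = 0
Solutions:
 h(b) = C1 + C2*erfi(2^(1/4)*sqrt(3)*b/2)


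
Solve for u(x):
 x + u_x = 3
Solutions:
 u(x) = C1 - x^2/2 + 3*x


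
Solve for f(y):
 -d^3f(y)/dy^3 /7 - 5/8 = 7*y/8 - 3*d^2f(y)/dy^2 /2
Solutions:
 f(y) = C1 + C2*y + C3*exp(21*y/2) + 7*y^3/72 + 17*y^2/72


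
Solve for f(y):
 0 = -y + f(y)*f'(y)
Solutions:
 f(y) = -sqrt(C1 + y^2)
 f(y) = sqrt(C1 + y^2)


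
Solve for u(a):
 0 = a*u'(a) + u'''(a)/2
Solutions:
 u(a) = C1 + Integral(C2*airyai(-2^(1/3)*a) + C3*airybi(-2^(1/3)*a), a)


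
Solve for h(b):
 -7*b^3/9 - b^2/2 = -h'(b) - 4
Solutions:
 h(b) = C1 + 7*b^4/36 + b^3/6 - 4*b


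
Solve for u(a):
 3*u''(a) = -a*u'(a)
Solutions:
 u(a) = C1 + C2*erf(sqrt(6)*a/6)


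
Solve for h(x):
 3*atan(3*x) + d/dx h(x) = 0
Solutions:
 h(x) = C1 - 3*x*atan(3*x) + log(9*x^2 + 1)/2


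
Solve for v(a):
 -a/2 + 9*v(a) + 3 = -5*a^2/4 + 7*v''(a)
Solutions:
 v(a) = C1*exp(-3*sqrt(7)*a/7) + C2*exp(3*sqrt(7)*a/7) - 5*a^2/36 + a/18 - 89/162
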